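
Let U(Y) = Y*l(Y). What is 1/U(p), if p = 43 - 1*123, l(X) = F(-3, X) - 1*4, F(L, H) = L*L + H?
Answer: 1/6000 ≈ 0.00016667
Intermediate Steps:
F(L, H) = H + L² (F(L, H) = L² + H = H + L²)
l(X) = 5 + X (l(X) = (X + (-3)²) - 1*4 = (X + 9) - 4 = (9 + X) - 4 = 5 + X)
p = -80 (p = 43 - 123 = -80)
U(Y) = Y*(5 + Y)
1/U(p) = 1/(-80*(5 - 80)) = 1/(-80*(-75)) = 1/6000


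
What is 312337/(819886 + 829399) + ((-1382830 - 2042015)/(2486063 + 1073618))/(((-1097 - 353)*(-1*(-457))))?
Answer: 5894025820299383/31122966048024202 ≈ 0.18938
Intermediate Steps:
312337/(819886 + 829399) + ((-1382830 - 2042015)/(2486063 + 1073618))/(((-1097 - 353)*(-1*(-457)))) = 312337/1649285 + (-3424845/3559681)/((-1450*457)) = 312337*(1/1649285) - 3424845*1/3559681/(-662650) = 312337/1649285 - 3424845/3559681*(-1/662650) = 312337/1649285 + 684969/471764522930 = 5894025820299383/31122966048024202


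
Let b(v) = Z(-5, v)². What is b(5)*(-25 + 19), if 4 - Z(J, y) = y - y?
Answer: -96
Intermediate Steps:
Z(J, y) = 4 (Z(J, y) = 4 - (y - y) = 4 - 1*0 = 4 + 0 = 4)
b(v) = 16 (b(v) = 4² = 16)
b(5)*(-25 + 19) = 16*(-25 + 19) = 16*(-6) = -96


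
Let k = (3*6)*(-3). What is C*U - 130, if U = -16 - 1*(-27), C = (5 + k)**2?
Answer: 26281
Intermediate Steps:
k = -54 (k = 18*(-3) = -54)
C = 2401 (C = (5 - 54)**2 = (-49)**2 = 2401)
U = 11 (U = -16 + 27 = 11)
C*U - 130 = 2401*11 - 130 = 26411 - 130 = 26281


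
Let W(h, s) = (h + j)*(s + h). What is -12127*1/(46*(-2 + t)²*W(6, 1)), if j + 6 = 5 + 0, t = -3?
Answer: -12127/40250 ≈ -0.30129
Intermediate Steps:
j = -1 (j = -6 + (5 + 0) = -6 + 5 = -1)
W(h, s) = (-1 + h)*(h + s) (W(h, s) = (h - 1)*(s + h) = (-1 + h)*(h + s))
-12127*1/(46*(-2 + t)²*W(6, 1)) = -12127*1/(46*(-2 - 3)²*(6² - 1*6 - 1*1 + 6*1)) = -12127*1/(1150*(36 - 6 - 1 + 6)) = -12127/((35*46)*25) = -12127/(1610*25) = -12127/40250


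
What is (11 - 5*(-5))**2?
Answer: 1296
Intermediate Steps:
(11 - 5*(-5))**2 = (11 + 25)**2 = 36**2 = 1296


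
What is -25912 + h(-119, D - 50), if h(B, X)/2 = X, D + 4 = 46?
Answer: -25928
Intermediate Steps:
D = 42 (D = -4 + 46 = 42)
h(B, X) = 2*X
-25912 + h(-119, D - 50) = -25912 + 2*(42 - 50) = -25912 + 2*(-8) = -25912 - 16 = -25928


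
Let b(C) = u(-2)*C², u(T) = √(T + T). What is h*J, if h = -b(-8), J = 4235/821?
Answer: -542080*I/821 ≈ -660.27*I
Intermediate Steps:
u(T) = √2*√T (u(T) = √(2*T) = √2*√T)
b(C) = 2*I*C² (b(C) = (√2*√(-2))*C² = (√2*(I*√2))*C² = (2*I)*C² = 2*I*C²)
J = 4235/821 (J = 4235*(1/821) = 4235/821 ≈ 5.1583)
h = -128*I (h = -2*I*(-8)² = -2*I*64 = -128*I ≈ -128.0*I)
h*J = -128*I*(4235/821) = -542080*I/821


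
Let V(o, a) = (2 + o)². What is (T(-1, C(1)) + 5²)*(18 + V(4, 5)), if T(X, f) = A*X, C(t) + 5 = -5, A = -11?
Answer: 1944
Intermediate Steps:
C(t) = -10 (C(t) = -5 - 5 = -10)
T(X, f) = -11*X
(T(-1, C(1)) + 5²)*(18 + V(4, 5)) = (-11*(-1) + 5²)*(18 + (2 + 4)²) = (11 + 25)*(18 + 6²) = 36*(18 + 36) = 36*54 = 1944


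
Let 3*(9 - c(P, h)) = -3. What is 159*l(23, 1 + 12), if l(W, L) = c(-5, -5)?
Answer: 1590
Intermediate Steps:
c(P, h) = 10 (c(P, h) = 9 - ⅓*(-3) = 9 + 1 = 10)
l(W, L) = 10
159*l(23, 1 + 12) = 159*10 = 1590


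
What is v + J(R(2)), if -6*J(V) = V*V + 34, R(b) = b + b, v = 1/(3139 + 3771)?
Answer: -172747/20730 ≈ -8.3332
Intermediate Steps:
v = 1/6910 ≈ 0.00014472
R(b) = 2*b
J(V) = -17/3 - V**2/6 (J(V) = -(V*V + 34)/6 = -(V**2 + 34)/6 = -(34 + V**2)/6 = -17/3 - V**2/6)
v + J(R(2)) = 1/6910 + (-17/3 - (2*2)**2/6) = 1/6910 + (-17/3 - 1/6*4**2) = 1/6910 + (-17/3 - 1/6*16) = 1/6910 + (-17/3 - 8/3) = 1/6910 - 25/3 = -172747/20730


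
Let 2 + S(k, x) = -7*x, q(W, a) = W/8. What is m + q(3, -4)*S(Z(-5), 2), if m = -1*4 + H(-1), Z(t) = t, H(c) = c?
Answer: -11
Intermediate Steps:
q(W, a) = W/8 (q(W, a) = W*(1/8) = W/8)
S(k, x) = -2 - 7*x
m = -5 (m = -1*4 - 1 = -4 - 1 = -5)
m + q(3, -4)*S(Z(-5), 2) = -5 + ((1/8)*3)*(-2 - 7*2) = -5 + 3*(-2 - 14)/8 = -5 + (3/8)*(-16) = -5 - 6 = -11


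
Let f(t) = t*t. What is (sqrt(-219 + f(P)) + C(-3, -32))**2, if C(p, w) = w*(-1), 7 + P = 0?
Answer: (32 + I*sqrt(170))**2 ≈ 854.0 + 834.46*I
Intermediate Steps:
P = -7 (P = -7 + 0 = -7)
C(p, w) = -w
f(t) = t**2
(sqrt(-219 + f(P)) + C(-3, -32))**2 = (sqrt(-219 + (-7)**2) - 1*(-32))**2 = (sqrt(-219 + 49) + 32)**2 = (sqrt(-170) + 32)**2 = (I*sqrt(170) + 32)**2 = (32 + I*sqrt(170))**2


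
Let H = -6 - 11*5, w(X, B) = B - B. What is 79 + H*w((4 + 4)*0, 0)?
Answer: 79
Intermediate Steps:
w(X, B) = 0
H = -61 (H = -6 - 55 = -61)
79 + H*w((4 + 4)*0, 0) = 79 - 61*0 = 79 + 0 = 79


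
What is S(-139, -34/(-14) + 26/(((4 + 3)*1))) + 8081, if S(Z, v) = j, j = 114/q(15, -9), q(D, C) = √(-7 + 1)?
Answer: 8081 - 19*I*√6 ≈ 8081.0 - 46.54*I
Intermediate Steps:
q(D, C) = I*√6 (q(D, C) = √(-6) = I*√6)
j = -19*I*√6 (j = 114/((I*√6)) = 114*(-I*√6/6) = -19*I*√6 ≈ -46.54*I)
S(Z, v) = -19*I*√6
S(-139, -34/(-14) + 26/(((4 + 3)*1))) + 8081 = -19*I*√6 + 8081 = 8081 - 19*I*√6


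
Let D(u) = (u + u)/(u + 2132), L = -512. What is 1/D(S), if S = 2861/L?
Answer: -1088723/5722 ≈ -190.27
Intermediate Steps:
S = -2861/512 (S = 2861/(-512) = 2861*(-1/512) = -2861/512 ≈ -5.5879)
D(u) = 2*u/(2132 + u) (D(u) = (2*u)/(2132 + u) = 2*u/(2132 + u))
1/D(S) = 1/(2*(-2861/512)/(2132 - 2861/512)) = 1/(2*(-2861/512)/(1088723/512)) = 1/(2*(-2861/512)*(512/1088723)) = 1/(-5722/1088723) = -1088723/5722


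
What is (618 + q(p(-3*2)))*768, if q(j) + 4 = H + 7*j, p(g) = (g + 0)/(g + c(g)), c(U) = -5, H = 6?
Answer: 5270016/11 ≈ 4.7909e+5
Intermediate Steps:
p(g) = g/(-5 + g) (p(g) = (g + 0)/(g - 5) = g/(-5 + g))
q(j) = 2 + 7*j (q(j) = -4 + (6 + 7*j) = 2 + 7*j)
(618 + q(p(-3*2)))*768 = (618 + (2 + 7*((-3*2)/(-5 - 3*2))))*768 = (618 + (2 + 7*(-6/(-5 - 6))))*768 = (618 + (2 + 7*(-6/(-11))))*768 = (618 + (2 + 7*(-6*(-1/11))))*768 = (618 + (2 + 7*(6/11)))*768 = (618 + (2 + 42/11))*768 = (618 + 64/11)*768 = (6862/11)*768 = 5270016/11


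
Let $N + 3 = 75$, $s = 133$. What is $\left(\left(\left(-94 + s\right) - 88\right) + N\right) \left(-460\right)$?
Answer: $-10580$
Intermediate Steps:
$N = 72$ ($N = -3 + 75 = 72$)
$\left(\left(\left(-94 + s\right) - 88\right) + N\right) \left(-460\right) = \left(\left(\left(-94 + 133\right) - 88\right) + 72\right) \left(-460\right) = \left(\left(39 - 88\right) + 72\right) \left(-460\right) = \left(-49 + 72\right) \left(-460\right) = 23 \left(-460\right) = -10580$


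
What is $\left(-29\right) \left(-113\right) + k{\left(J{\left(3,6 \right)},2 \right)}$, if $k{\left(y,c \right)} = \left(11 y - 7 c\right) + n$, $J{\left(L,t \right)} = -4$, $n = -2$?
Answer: $3217$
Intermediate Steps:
$k{\left(y,c \right)} = -2 - 7 c + 11 y$ ($k{\left(y,c \right)} = \left(11 y - 7 c\right) - 2 = \left(- 7 c + 11 y\right) - 2 = -2 - 7 c + 11 y$)
$\left(-29\right) \left(-113\right) + k{\left(J{\left(3,6 \right)},2 \right)} = \left(-29\right) \left(-113\right) - 60 = 3277 - 60 = 3217$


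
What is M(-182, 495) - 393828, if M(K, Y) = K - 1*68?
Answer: -394078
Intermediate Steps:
M(K, Y) = -68 + K (M(K, Y) = K - 68 = -68 + K)
M(-182, 495) - 393828 = (-68 - 182) - 393828 = -250 - 393828 = -394078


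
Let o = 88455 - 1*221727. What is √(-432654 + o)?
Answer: I*√565926 ≈ 752.28*I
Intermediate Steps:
o = -133272 (o = 88455 - 221727 = -133272)
√(-432654 + o) = √(-432654 - 133272) = √(-565926) = I*√565926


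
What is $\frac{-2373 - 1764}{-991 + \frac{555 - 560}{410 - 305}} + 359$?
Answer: $\frac{7558385}{20812} \approx 363.17$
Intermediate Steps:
$\frac{-2373 - 1764}{-991 + \frac{555 - 560}{410 - 305}} + 359 = - \frac{4137}{-991 - \frac{5}{105}} + 359 = - \frac{4137}{-991 - \frac{1}{21}} + 359 = - \frac{4137}{- \frac{20812}{21}} + 359 = \left(-4137\right) \left(- \frac{21}{20812}\right) + 359 = \frac{86877}{20812} + 359 = \frac{7558385}{20812}$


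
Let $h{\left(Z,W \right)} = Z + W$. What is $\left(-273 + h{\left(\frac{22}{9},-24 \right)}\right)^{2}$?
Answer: $\frac{7027801}{81} \approx 86763.0$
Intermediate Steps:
$h{\left(Z,W \right)} = W + Z$
$\left(-273 + h{\left(\frac{22}{9},-24 \right)}\right)^{2} = \left(-273 - \left(24 - \frac{22}{9}\right)\right)^{2} = \left(-273 + \left(-24 + 22 \cdot \frac{1}{9}\right)\right)^{2} = \left(-273 + \left(-24 + \frac{22}{9}\right)\right)^{2} = \left(-273 - \frac{194}{9}\right)^{2} = \left(- \frac{2651}{9}\right)^{2} = \frac{7027801}{81}$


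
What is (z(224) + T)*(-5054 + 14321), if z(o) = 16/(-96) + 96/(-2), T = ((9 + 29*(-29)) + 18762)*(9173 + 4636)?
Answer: 4588931694859/2 ≈ 2.2945e+12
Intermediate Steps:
T = 247595370 (T = ((9 - 841) + 18762)*13809 = (-832 + 18762)*13809 = 17930*13809 = 247595370)
z(o) = -289/6 (z(o) = 16*(-1/96) + 96*(-½) = -⅙ - 48 = -289/6)
(z(224) + T)*(-5054 + 14321) = (-289/6 + 247595370)*(-5054 + 14321) = (1485571931/6)*9267 = 4588931694859/2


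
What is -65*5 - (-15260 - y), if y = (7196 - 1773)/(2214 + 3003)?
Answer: 77921318/5217 ≈ 14936.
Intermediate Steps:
y = 5423/5217 ≈ 1.0395
-65*5 - (-15260 - y) = -65*5 - (-15260 - 1*5423/5217) = -325 - (-15260 - 5423/5217) = -325 - 1*(-79616843/5217) = -325 + 79616843/5217 = 77921318/5217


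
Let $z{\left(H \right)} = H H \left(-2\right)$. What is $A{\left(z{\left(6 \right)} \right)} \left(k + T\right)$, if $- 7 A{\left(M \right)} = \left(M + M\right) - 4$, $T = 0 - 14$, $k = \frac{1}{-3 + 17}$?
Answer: $- \frac{14430}{49} \approx -294.49$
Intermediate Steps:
$z{\left(H \right)} = - 2 H^{2}$ ($z{\left(H \right)} = H^{2} \left(-2\right) = - 2 H^{2}$)
$k = \frac{1}{14} \approx 0.071429$
$T = -14$ ($T = 0 - 14 = -14$)
$A{\left(M \right)} = \frac{4}{7} - \frac{2 M}{7}$ ($A{\left(M \right)} = - \frac{\left(M + M\right) - 4}{7} = - \frac{2 M - 4}{7} = - \frac{-4 + 2 M}{7} = \frac{4}{7} - \frac{2 M}{7}$)
$A{\left(z{\left(6 \right)} \right)} \left(k + T\right) = \left(\frac{4}{7} - \frac{2 \left(- 2 \cdot 6^{2}\right)}{7}\right) \left(\frac{1}{14} - 14\right) = \left(\frac{4}{7} - \frac{2 \left(\left(-2\right) 36\right)}{7}\right) \left(- \frac{195}{14}\right) = \left(\frac{4}{7} - - \frac{144}{7}\right) \left(- \frac{195}{14}\right) = \left(\frac{4}{7} + \frac{144}{7}\right) \left(- \frac{195}{14}\right) = \frac{148}{7} \left(- \frac{195}{14}\right) = - \frac{14430}{49}$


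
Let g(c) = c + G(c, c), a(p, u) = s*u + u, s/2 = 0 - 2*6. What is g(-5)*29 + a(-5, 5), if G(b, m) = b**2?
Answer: 465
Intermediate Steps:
s = -24 (s = 2*(0 - 2*6) = 2*(0 - 12) = 2*(-12) = -24)
a(p, u) = -23*u (a(p, u) = -24*u + u = -23*u)
g(c) = c + c**2
g(-5)*29 + a(-5, 5) = -5*(1 - 5)*29 - 23*5 = -5*(-4)*29 - 115 = 20*29 - 115 = 580 - 115 = 465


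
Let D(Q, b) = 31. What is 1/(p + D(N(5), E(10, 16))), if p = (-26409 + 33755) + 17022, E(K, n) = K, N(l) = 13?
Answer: 1/24399 ≈ 4.0985e-5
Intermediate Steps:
p = 24368 (p = 7346 + 17022 = 24368)
1/(p + D(N(5), E(10, 16))) = 1/(24368 + 31) = 1/24399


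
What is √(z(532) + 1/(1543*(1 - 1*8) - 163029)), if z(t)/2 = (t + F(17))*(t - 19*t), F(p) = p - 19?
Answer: I*√306718140781757830/173830 ≈ 3186.0*I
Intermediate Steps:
F(p) = -19 + p
z(t) = -36*t*(-2 + t) (z(t) = 2*((t + (-19 + 17))*(t - 19*t)) = 2*((t - 2)*(-18*t)) = 2*((-2 + t)*(-18*t)) = 2*(-18*t*(-2 + t)) = -36*t*(-2 + t))
√(z(532) + 1/(1543*(1 - 1*8) - 163029)) = √(36*532*(2 - 1*532) + 1/(1543*(1 - 1*8) - 163029)) = √(36*532*(2 - 532) + 1/(1543*(1 - 8) - 163029)) = √(36*532*(-530) + 1/(1543*(-7) - 163029)) = √(-10150560 + 1/(-10801 - 163029)) = √(-10150560 + 1/(-173830)) = √(-10150560 - 1/173830) = √(-1764471844801/173830) = I*√306718140781757830/173830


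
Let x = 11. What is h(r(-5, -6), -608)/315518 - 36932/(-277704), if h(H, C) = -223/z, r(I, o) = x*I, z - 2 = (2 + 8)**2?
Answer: 7074491495/53198227908 ≈ 0.13298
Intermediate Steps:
z = 102 (z = 2 + (2 + 8)**2 = 2 + 10**2 = 2 + 100 = 102)
r(I, o) = 11*I
h(H, C) = -223/102
h(r(-5, -6), -608)/315518 - 36932/(-277704) = -223/102/315518 - 36932/(-277704) = -223/102*1/315518 - 36932*(-1/277704) = -223/32182836 + 1319/9918 = 7074491495/53198227908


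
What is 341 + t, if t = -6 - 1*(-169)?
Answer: 504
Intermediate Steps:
t = 163 (t = -6 + 169 = 163)
341 + t = 341 + 163 = 504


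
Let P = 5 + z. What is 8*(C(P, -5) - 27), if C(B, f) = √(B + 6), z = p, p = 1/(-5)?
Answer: -216 + 24*√30/5 ≈ -189.71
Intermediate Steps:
p = -⅕ ≈ -0.20000
z = -⅕ ≈ -0.20000
P = 24/5 (P = 5 - ⅕ = 24/5 ≈ 4.8000)
C(B, f) = √(6 + B)
8*(C(P, -5) - 27) = 8*(√(6 + 24/5) - 27) = 8*(√(54/5) - 27) = 8*(3*√30/5 - 27) = 8*(-27 + 3*√30/5) = -216 + 24*√30/5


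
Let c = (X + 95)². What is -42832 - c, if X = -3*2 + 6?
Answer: -51857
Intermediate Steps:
X = 0 (X = -6 + 6 = 0)
c = 9025 (c = (0 + 95)² = 95² = 9025)
-42832 - c = -42832 - 1*9025 = -42832 - 9025 = -51857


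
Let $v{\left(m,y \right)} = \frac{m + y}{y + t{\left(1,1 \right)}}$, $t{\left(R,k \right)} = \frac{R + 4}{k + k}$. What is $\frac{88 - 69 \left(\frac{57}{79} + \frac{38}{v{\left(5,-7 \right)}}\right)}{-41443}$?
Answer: $\frac{926083}{6547994} \approx 0.14143$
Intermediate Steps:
$t{\left(R,k \right)} = \frac{4 + R}{2 k}$
$v{\left(m,y \right)} = \frac{m + y}{\frac{5}{2} + y}$ ($v{\left(m,y \right)} = \frac{m + y}{y + \frac{4 + 1}{2 \cdot 1}} = \frac{m + y}{y + \frac{1}{2} \cdot 1 \cdot 5} = \frac{m + y}{y + \frac{5}{2}} = \frac{m + y}{\frac{5}{2} + y}$)
$\frac{88 - 69 \left(\frac{57}{79} + \frac{38}{v{\left(5,-7 \right)}}\right)}{-41443} = \frac{88 - 69 \left(\frac{57}{79} + \frac{38}{2 \frac{1}{5 + 2 \left(-7\right)} \left(5 - 7\right)}\right)}{-41443} = \left(88 - 69 \left(57 \cdot \frac{1}{79} + \frac{38}{2 \frac{1}{5 - 14} \left(-2\right)}\right)\right) \left(- \frac{1}{41443}\right) = \left(88 - 69 \left(\frac{57}{79} + \frac{38}{2 \frac{1}{-9} \left(-2\right)}\right)\right) \left(- \frac{1}{41443}\right) = \left(88 - 69 \left(\frac{57}{79} + \frac{38}{2 \left(- \frac{1}{9}\right) \left(-2\right)}\right)\right) \left(- \frac{1}{41443}\right) = \left(88 - 69 \left(\frac{57}{79} + \frac{38}{\frac{4}{9}}\right)\right) \left(- \frac{1}{41443}\right) = \left(88 - 69 \left(\frac{57}{79} + 38 \cdot \frac{9}{4}\right)\right) \left(- \frac{1}{41443}\right) = \left(88 - 69 \left(\frac{57}{79} + \frac{171}{2}\right)\right) \left(- \frac{1}{41443}\right) = \left(88 - \frac{939987}{158}\right) \left(- \frac{1}{41443}\right) = \left(- \frac{926083}{158}\right) \left(- \frac{1}{41443}\right) = \frac{926083}{6547994}$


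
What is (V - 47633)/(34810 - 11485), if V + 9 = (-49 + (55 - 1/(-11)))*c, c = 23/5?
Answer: -872923/427625 ≈ -2.0413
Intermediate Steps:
c = 23/5 (c = 23*(⅕) = 23/5 ≈ 4.6000)
V = 1046/55 (V = -9 + (-49 + (55 - 1/(-11)))*(23/5) = -9 + (-49 + (55 - 1*(-1/11)))*(23/5) = -9 + (-49 + (55 + 1/11))*(23/5) = -9 + (-49 + 606/11)*(23/5) = -9 + (67/11)*(23/5) = -9 + 1541/55 = 1046/55 ≈ 19.018)
(V - 47633)/(34810 - 11485) = (1046/55 - 47633)/(34810 - 11485) = -2618769/55/23325 = -2618769/55*1/23325 = -872923/427625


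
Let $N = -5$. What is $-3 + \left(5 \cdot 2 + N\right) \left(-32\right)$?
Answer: $-163$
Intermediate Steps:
$-3 + \left(5 \cdot 2 + N\right) \left(-32\right) = -3 + \left(5 \cdot 2 - 5\right) \left(-32\right) = -3 + \left(10 - 5\right) \left(-32\right) = -3 + 5 \left(-32\right) = -3 - 160 = -163$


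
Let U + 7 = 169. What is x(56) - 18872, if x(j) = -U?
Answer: -19034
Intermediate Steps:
U = 162 (U = -7 + 169 = 162)
x(j) = -162 (x(j) = -1*162 = -162)
x(56) - 18872 = -162 - 18872 = -19034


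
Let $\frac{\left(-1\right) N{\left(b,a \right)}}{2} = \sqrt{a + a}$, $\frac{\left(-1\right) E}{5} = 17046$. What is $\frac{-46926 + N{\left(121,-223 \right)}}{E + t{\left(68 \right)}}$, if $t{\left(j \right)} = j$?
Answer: $\frac{27}{49} + \frac{i \sqrt{446}}{42581} \approx 0.55102 + 0.00049597 i$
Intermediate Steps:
$E = -85230$ ($E = \left(-5\right) 17046 = -85230$)
$N{\left(b,a \right)} = - 2 \sqrt{2} \sqrt{a}$ ($N{\left(b,a \right)} = - 2 \sqrt{a + a} = - 2 \sqrt{2 a} = - 2 \sqrt{2} \sqrt{a}$)
$\frac{-46926 + N{\left(121,-223 \right)}}{E + t{\left(68 \right)}} = \frac{-46926 - 2 \sqrt{2} \sqrt{-223}}{-85230 + 68} = \frac{-46926 - 2 \sqrt{2} i \sqrt{223}}{-85162} = \left(-46926 - 2 i \sqrt{446}\right) \left(- \frac{1}{85162}\right) = \frac{27}{49} + \frac{i \sqrt{446}}{42581}$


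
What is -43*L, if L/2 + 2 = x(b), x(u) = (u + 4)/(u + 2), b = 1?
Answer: 86/3 ≈ 28.667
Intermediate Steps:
x(u) = (4 + u)/(2 + u)
L = -⅔ (L = -4 + 2*((4 + 1)/(2 + 1)) = -4 + 2*(5/3) = -4 + 10/3 = -⅔ ≈ -0.66667)
-43*L = -43*(-⅔) = 86/3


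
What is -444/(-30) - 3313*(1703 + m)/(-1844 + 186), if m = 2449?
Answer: 34450286/4145 ≈ 8311.3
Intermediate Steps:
-444/(-30) - 3313*(1703 + m)/(-1844 + 186) = -444/(-30) - 3313*(1703 + 2449)/(-1844 + 186) = -444*(-1/30) - 3313/((-1658/4152)) = 74/5 - 3313/((-1658*1/4152)) = 74/5 - 3313/(-829/2076) = 74/5 - 3313*(-2076/829) = 74/5 + 6877788/829 = 34450286/4145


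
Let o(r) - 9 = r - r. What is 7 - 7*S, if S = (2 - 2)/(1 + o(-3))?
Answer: 7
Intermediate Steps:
o(r) = 9 (o(r) = 9 + (r - r) = 9 + 0 = 9)
S = 0 (S = (2 - 2)/(1 + 9) = 0/10 = 0*(⅒) = 0)
7 - 7*S = 7 - 7*0 = 7 + 0 = 7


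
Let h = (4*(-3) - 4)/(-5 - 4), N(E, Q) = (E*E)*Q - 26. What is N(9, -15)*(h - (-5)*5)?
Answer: -299081/9 ≈ -33231.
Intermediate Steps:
N(E, Q) = -26 + Q*E**2 (N(E, Q) = E**2*Q - 26 = Q*E**2 - 26 = -26 + Q*E**2)
h = 16/9 (h = (-12 - 4)/(-9) = -16*(-1/9) = 16/9 ≈ 1.7778)
N(9, -15)*(h - (-5)*5) = (-26 - 15*9**2)*(16/9 - (-5)*5) = (-26 - 15*81)*(16/9 - 1*(-25)) = (-26 - 1215)*(16/9 + 25) = -1241*241/9 = -299081/9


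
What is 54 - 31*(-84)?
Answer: 2658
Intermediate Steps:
54 - 31*(-84) = 54 + 2604 = 2658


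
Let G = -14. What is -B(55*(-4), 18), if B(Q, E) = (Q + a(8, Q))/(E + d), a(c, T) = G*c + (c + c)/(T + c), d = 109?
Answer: 17600/6731 ≈ 2.6148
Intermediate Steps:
a(c, T) = -14*c + 2*c/(T + c) (a(c, T) = -14*c + (c + c)/(T + c) = -14*c + (2*c)/(T + c) = -14*c + 2*c/(T + c))
B(Q, E) = (Q + 16*(-55 - 7*Q)/(8 + Q))/(109 + E) (B(Q, E) = (Q + 2*8*(1 - 7*Q - 7*8)/(Q + 8))/(E + 109) = (Q + 2*8*(1 - 7*Q - 56)/(8 + Q))/(109 + E) = (Q + 2*8*(-55 - 7*Q)/(8 + Q))/(109 + E) = (Q + 16*(-55 - 7*Q)/(8 + Q))/(109 + E))
-B(55*(-4), 18) = -(-880 - 6160*(-4) + (55*(-4))*(8 + 55*(-4)))/((8 + 55*(-4))*(109 + 18)) = -(-880 - 112*(-220) - 220*(8 - 220))/((8 - 220)*127) = -(-880 + 24640 - 220*(-212))/((-212)*127) = -(-1)*(-880 + 24640 + 46640)/(212*127) = -(-1)*70400/(212*127) = -1*(-17600/6731) = 17600/6731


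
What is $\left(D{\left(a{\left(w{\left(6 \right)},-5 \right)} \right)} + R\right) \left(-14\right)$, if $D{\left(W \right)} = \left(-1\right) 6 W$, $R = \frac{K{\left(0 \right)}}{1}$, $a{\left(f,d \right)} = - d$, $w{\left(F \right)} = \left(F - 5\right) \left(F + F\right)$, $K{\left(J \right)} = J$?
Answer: $420$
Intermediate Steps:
$w{\left(F \right)} = 2 F \left(-5 + F\right)$ ($w{\left(F \right)} = \left(-5 + F\right) 2 F = 2 F \left(-5 + F\right)$)
$R = 0$ ($R = \frac{0}{1} = 0 \cdot 1 = 0$)
$D{\left(W \right)} = - 6 W$
$\left(D{\left(a{\left(w{\left(6 \right)},-5 \right)} \right)} + R\right) \left(-14\right) = \left(- 6 \left(\left(-1\right) \left(-5\right)\right) + 0\right) \left(-14\right) = \left(\left(-6\right) 5 + 0\right) \left(-14\right) = \left(-30 + 0\right) \left(-14\right) = \left(-30\right) \left(-14\right) = 420$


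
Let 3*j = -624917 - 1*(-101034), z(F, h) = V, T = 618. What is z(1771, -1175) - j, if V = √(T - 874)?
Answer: 523883/3 + 16*I ≈ 1.7463e+5 + 16.0*I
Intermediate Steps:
V = 16*I (V = √(618 - 874) = √(-256) = 16*I ≈ 16.0*I)
z(F, h) = 16*I
j = -523883/3 (j = (-624917 - 1*(-101034))/3 = (-624917 + 101034)/3 = (⅓)*(-523883) = -523883/3 ≈ -1.7463e+5)
z(1771, -1175) - j = 16*I - 1*(-523883/3) = 16*I + 523883/3 = 523883/3 + 16*I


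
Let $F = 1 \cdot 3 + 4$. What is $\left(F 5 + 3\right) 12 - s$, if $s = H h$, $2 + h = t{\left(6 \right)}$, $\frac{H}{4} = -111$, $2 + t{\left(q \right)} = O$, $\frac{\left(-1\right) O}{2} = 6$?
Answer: $-6648$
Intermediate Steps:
$O = -12$ ($O = \left(-2\right) 6 = -12$)
$t{\left(q \right)} = -14$ ($t{\left(q \right)} = -2 - 12 = -14$)
$H = -444$ ($H = 4 \left(-111\right) = -444$)
$F = 7$ ($F = 3 + 4 = 7$)
$h = -16$ ($h = -2 - 14 = -16$)
$s = 7104$ ($s = \left(-444\right) \left(-16\right) = 7104$)
$\left(F 5 + 3\right) 12 - s = \left(7 \cdot 5 + 3\right) 12 - 7104 = \left(35 + 3\right) 12 - 7104 = 38 \cdot 12 - 7104 = 456 - 7104 = -6648$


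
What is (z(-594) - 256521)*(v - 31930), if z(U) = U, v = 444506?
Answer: -106079478240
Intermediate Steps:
(z(-594) - 256521)*(v - 31930) = (-594 - 256521)*(444506 - 31930) = -257115*412576 = -106079478240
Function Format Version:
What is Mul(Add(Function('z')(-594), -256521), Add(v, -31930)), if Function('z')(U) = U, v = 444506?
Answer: -106079478240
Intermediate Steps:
Mul(Add(Function('z')(-594), -256521), Add(v, -31930)) = Mul(Add(-594, -256521), Add(444506, -31930)) = Mul(-257115, 412576) = -106079478240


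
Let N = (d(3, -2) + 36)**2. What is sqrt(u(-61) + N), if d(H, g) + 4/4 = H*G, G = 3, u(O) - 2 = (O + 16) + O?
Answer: 2*sqrt(458) ≈ 42.802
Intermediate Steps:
u(O) = 18 + 2*O (u(O) = 2 + ((O + 16) + O) = 2 + ((16 + O) + O) = 2 + (16 + 2*O) = 18 + 2*O)
d(H, g) = -1 + 3*H (d(H, g) = -1 + H*3 = -1 + 3*H)
N = 1936 (N = ((-1 + 3*3) + 36)**2 = ((-1 + 9) + 36)**2 = (8 + 36)**2 = 44**2 = 1936)
sqrt(u(-61) + N) = sqrt((18 + 2*(-61)) + 1936) = sqrt((18 - 122) + 1936) = sqrt(-104 + 1936) = sqrt(1832) = 2*sqrt(458)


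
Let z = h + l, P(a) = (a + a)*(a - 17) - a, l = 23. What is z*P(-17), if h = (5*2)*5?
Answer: 85629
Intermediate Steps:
P(a) = -a + 2*a*(-17 + a) (P(a) = (2*a)*(-17 + a) - a = 2*a*(-17 + a) - a = -a + 2*a*(-17 + a))
h = 50 (h = 10*5 = 50)
z = 73 (z = 50 + 23 = 73)
z*P(-17) = 73*(-17*(-35 + 2*(-17))) = 73*(-17*(-35 - 34)) = 73*(-17*(-69)) = 73*1173 = 85629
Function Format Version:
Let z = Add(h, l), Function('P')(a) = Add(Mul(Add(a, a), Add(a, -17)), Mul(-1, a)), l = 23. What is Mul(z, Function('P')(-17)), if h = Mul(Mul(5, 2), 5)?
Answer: 85629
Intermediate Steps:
Function('P')(a) = Add(Mul(-1, a), Mul(2, a, Add(-17, a))) (Function('P')(a) = Add(Mul(Mul(2, a), Add(-17, a)), Mul(-1, a)) = Add(Mul(2, a, Add(-17, a)), Mul(-1, a)) = Add(Mul(-1, a), Mul(2, a, Add(-17, a))))
h = 50 (h = Mul(10, 5) = 50)
z = 73 (z = Add(50, 23) = 73)
Mul(z, Function('P')(-17)) = Mul(73, Mul(-17, Add(-35, Mul(2, -17)))) = Mul(73, Mul(-17, Add(-35, -34))) = Mul(73, Mul(-17, -69)) = Mul(73, 1173) = 85629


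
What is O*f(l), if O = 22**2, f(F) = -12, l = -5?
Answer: -5808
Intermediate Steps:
O = 484
O*f(l) = 484*(-12) = -5808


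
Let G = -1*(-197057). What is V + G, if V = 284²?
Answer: 277713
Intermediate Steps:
G = 197057
V = 80656
V + G = 80656 + 197057 = 277713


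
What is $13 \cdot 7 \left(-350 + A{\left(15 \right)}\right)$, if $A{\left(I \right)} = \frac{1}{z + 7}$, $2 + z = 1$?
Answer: $- \frac{191009}{6} \approx -31835.0$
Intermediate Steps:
$z = -1$ ($z = -2 + 1 = -1$)
$A{\left(I \right)} = \frac{1}{6}$ ($A{\left(I \right)} = \frac{1}{-1 + 7} = \frac{1}{6}$)
$13 \cdot 7 \left(-350 + A{\left(15 \right)}\right) = 13 \cdot 7 \left(-350 + \frac{1}{6}\right) = 91 \left(- \frac{2099}{6}\right) = - \frac{191009}{6}$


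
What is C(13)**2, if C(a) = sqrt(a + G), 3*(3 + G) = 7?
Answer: 37/3 ≈ 12.333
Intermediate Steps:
G = -2/3 (G = -3 + (1/3)*7 = -3 + 7/3 = -2/3 ≈ -0.66667)
C(a) = sqrt(-2/3 + a) (C(a) = sqrt(a - 2/3) = sqrt(-2/3 + a))
C(13)**2 = (sqrt(-6 + 9*13)/3)**2 = (sqrt(-6 + 117)/3)**2 = (sqrt(111)/3)**2 = 37/3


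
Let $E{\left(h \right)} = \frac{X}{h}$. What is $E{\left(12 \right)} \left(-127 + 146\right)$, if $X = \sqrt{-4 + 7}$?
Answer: $\frac{19 \sqrt{3}}{12} \approx 2.7424$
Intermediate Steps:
$X = \sqrt{3} \approx 1.732$
$E{\left(h \right)} = \frac{\sqrt{3}}{h}$
$E{\left(12 \right)} \left(-127 + 146\right) = \frac{\sqrt{3}}{12} \left(-127 + 146\right) = \sqrt{3} \cdot \frac{1}{12} \cdot 19 = \frac{\sqrt{3}}{12} \cdot 19 = \frac{19 \sqrt{3}}{12}$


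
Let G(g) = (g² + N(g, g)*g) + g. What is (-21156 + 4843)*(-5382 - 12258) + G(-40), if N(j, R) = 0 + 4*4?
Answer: 287762240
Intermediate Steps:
N(j, R) = 16 (N(j, R) = 0 + 16 = 16)
G(g) = g² + 17*g (G(g) = (g² + 16*g) + g = g² + 17*g)
(-21156 + 4843)*(-5382 - 12258) + G(-40) = (-21156 + 4843)*(-5382 - 12258) - 40*(17 - 40) = -16313*(-17640) - 40*(-23) = 287761320 + 920 = 287762240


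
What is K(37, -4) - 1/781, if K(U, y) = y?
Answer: -3125/781 ≈ -4.0013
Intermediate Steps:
K(37, -4) - 1/781 = -4 - 1/781 = -3125/781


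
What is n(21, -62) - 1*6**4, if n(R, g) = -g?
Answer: -1234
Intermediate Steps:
n(21, -62) - 1*6**4 = -1*(-62) - 1*6**4 = 62 - 1*1296 = 62 - 1296 = -1234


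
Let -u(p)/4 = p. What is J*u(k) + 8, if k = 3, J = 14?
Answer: -160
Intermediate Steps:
u(p) = -4*p
J*u(k) + 8 = 14*(-4*3) + 8 = 14*(-12) + 8 = -168 + 8 = -160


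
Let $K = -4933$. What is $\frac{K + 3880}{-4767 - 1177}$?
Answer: $\frac{1053}{5944} \approx 0.17715$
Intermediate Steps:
$\frac{K + 3880}{-4767 - 1177} = \frac{-4933 + 3880}{-4767 - 1177} = - \frac{1053}{-5944} = \left(-1053\right) \left(- \frac{1}{5944}\right) = \frac{1053}{5944}$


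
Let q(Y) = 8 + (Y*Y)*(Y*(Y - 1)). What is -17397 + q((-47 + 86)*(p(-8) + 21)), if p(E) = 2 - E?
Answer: 2134744156043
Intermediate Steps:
q(Y) = 8 + Y³*(-1 + Y) (q(Y) = 8 + Y²*(Y*(-1 + Y)) = 8 + Y³*(-1 + Y))
-17397 + q((-47 + 86)*(p(-8) + 21)) = -17397 + (8 + ((-47 + 86)*((2 - 1*(-8)) + 21))⁴ - ((-47 + 86)*((2 - 1*(-8)) + 21))³) = -17397 + (8 + (39*((2 + 8) + 21))⁴ - (39*((2 + 8) + 21))³) = -17397 + (8 + (39*(10 + 21))⁴ - (39*(10 + 21))³) = -17397 + (8 + (39*31)⁴ - (39*31)³) = -17397 + (8 + 1209⁴ - 1*1209³) = -17397 + (8 + 2136511345761 - 1*1767172329) = -17397 + (8 + 2136511345761 - 1767172329) = -17397 + 2134744173440 = 2134744156043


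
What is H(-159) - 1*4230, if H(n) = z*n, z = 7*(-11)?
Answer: 8013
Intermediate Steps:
z = -77
H(n) = -77*n
H(-159) - 1*4230 = -77*(-159) - 1*4230 = 12243 - 4230 = 8013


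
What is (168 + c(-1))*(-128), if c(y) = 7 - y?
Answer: -22528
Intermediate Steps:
(168 + c(-1))*(-128) = (168 + (7 - 1*(-1)))*(-128) = (168 + (7 + 1))*(-128) = (168 + 8)*(-128) = 176*(-128) = -22528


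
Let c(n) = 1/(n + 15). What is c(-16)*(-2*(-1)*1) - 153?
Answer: -155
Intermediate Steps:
c(n) = 1/(15 + n)
c(-16)*(-2*(-1)*1) - 153 = (-2*(-1)*1)/(15 - 16) - 153 = (2*1)/(-1) - 153 = -1*2 - 153 = -2 - 153 = -155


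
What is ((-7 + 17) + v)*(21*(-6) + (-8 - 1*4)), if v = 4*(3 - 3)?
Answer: -1380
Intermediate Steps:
v = 0 (v = 4*0 = 0)
((-7 + 17) + v)*(21*(-6) + (-8 - 1*4)) = ((-7 + 17) + 0)*(21*(-6) + (-8 - 1*4)) = (10 + 0)*(-126 + (-8 - 4)) = 10*(-126 - 12) = 10*(-138) = -1380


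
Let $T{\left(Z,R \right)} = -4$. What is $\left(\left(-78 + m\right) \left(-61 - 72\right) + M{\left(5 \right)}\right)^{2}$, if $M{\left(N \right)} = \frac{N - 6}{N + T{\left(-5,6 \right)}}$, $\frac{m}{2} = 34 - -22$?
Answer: $20457529$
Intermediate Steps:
$m = 112$ ($m = 2 \left(34 - -22\right) = 2 \left(34 + 22\right) = 2 \cdot 56 = 112$)
$M{\left(N \right)} = \frac{-6 + N}{-4 + N}$ ($M{\left(N \right)} = \frac{N - 6}{N - 4} = \frac{-6 + N}{-4 + N}$)
$\left(\left(-78 + m\right) \left(-61 - 72\right) + M{\left(5 \right)}\right)^{2} = \left(\left(-78 + 112\right) \left(-61 - 72\right) + \frac{-6 + 5}{-4 + 5}\right)^{2} = \left(34 \left(-133\right) + 1^{-1} \left(-1\right)\right)^{2} = \left(-4522 + 1 \left(-1\right)\right)^{2} = \left(-4522 - 1\right)^{2} = \left(-4523\right)^{2} = 20457529$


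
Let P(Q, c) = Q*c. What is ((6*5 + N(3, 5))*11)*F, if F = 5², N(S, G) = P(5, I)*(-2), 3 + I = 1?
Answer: 13750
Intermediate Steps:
I = -2 (I = -3 + 1 = -2)
N(S, G) = 20 (N(S, G) = (5*(-2))*(-2) = -10*(-2) = 20)
F = 25
((6*5 + N(3, 5))*11)*F = ((6*5 + 20)*11)*25 = ((30 + 20)*11)*25 = (50*11)*25 = 550*25 = 13750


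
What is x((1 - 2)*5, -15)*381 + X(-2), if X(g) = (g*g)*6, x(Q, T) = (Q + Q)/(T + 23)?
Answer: -1809/4 ≈ -452.25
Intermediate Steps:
x(Q, T) = 2*Q/(23 + T) (x(Q, T) = (2*Q)/(23 + T) = 2*Q/(23 + T))
X(g) = 6*g² (X(g) = g²*6 = 6*g²)
x((1 - 2)*5, -15)*381 + X(-2) = (2*((1 - 2)*5)/(23 - 15))*381 + 6*(-2)² = (2*(-1*5)/8)*381 + 6*4 = (2*(-5)*(⅛))*381 + 24 = -5/4*381 + 24 = -1905/4 + 24 = -1809/4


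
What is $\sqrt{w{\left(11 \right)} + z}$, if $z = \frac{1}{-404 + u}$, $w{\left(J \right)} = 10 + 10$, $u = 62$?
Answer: $\frac{\sqrt{259882}}{114} \approx 4.4718$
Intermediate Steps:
$w{\left(J \right)} = 20$
$z = - \frac{1}{342}$ ($z = \frac{1}{-404 + 62} = \frac{1}{-342} = - \frac{1}{342} \approx -0.002924$)
$\sqrt{w{\left(11 \right)} + z} = \sqrt{20 - \frac{1}{342}} = \sqrt{\frac{6839}{342}} = \frac{\sqrt{259882}}{114}$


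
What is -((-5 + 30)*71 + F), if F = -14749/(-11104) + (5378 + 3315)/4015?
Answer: -79289788307/44582560 ≈ -1778.5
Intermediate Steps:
F = 155744307/44582560 (F = -14749*(-1/11104) + 8693*(1/4015) = 14749/11104 + 8693/4015 = 155744307/44582560 ≈ 3.4934)
-((-5 + 30)*71 + F) = -((-5 + 30)*71 + 155744307/44582560) = -(25*71 + 155744307/44582560) = -(1775 + 155744307/44582560) = -1*79289788307/44582560 = -79289788307/44582560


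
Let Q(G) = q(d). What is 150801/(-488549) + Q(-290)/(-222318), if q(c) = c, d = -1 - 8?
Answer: -3724597753/12068137398 ≈ -0.30863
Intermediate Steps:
d = -9
Q(G) = -9
150801/(-488549) + Q(-290)/(-222318) = 150801/(-488549) - 9/(-222318) = 150801*(-1/488549) - 9*(-1/222318) = -150801/488549 + 1/24702 = -3724597753/12068137398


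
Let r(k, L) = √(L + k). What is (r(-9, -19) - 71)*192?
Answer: -13632 + 384*I*√7 ≈ -13632.0 + 1016.0*I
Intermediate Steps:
(r(-9, -19) - 71)*192 = (√(-19 - 9) - 71)*192 = (√(-28) - 71)*192 = (2*I*√7 - 71)*192 = (-71 + 2*I*√7)*192 = -13632 + 384*I*√7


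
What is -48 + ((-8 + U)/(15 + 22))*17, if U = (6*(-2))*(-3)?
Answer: -1300/37 ≈ -35.135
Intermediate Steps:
U = 36 (U = -12*(-3) = 36)
-48 + ((-8 + U)/(15 + 22))*17 = -48 + ((-8 + 36)/(15 + 22))*17 = -48 + (28/37)*17 = -48 + 476/37 = -1300/37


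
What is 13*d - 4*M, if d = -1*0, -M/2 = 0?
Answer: 0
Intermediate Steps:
M = 0 (M = -2*0 = 0)
d = 0
13*d - 4*M = 13*0 - 4*0 = 0 + 0 = 0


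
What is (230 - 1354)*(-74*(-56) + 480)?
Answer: -5197376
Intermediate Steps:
(230 - 1354)*(-74*(-56) + 480) = -1124*(4144 + 480) = -1124*4624 = -5197376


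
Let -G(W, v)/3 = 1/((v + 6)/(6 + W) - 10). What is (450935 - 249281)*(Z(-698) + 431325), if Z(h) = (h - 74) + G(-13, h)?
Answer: 27001868362515/311 ≈ 8.6823e+10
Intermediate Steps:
G(W, v) = -3/(-10 + (6 + v)/(6 + W)) (G(W, v) = -3/((v + 6)/(6 + W) - 10) = -3/((6 + v)/(6 + W) - 10) = -3/(-10 + (6 + v)/(6 + W)))
Z(h) = -74 + h - 21/(-76 - h) (Z(h) = (h - 74) + 3*(6 - 13)/(54 - h + 10*(-13)) = (-74 + h) + 3*(-7)/(54 - h - 130) = (-74 + h) + 3*(-7)/(-76 - h) = (-74 + h) - 21/(-76 - h) = -74 + h - 21/(-76 - h))
(450935 - 249281)*(Z(-698) + 431325) = (450935 - 249281)*((21 + (-74 - 698)*(76 - 698))/(76 - 698) + 431325) = 201654*((21 - 772*(-622))/(-622) + 431325) = 201654*(-(21 + 480184)/622 + 431325) = 201654*(-1/622*480205 + 431325) = 201654*(-480205/622 + 431325) = 201654*(267803945/622) = 27001868362515/311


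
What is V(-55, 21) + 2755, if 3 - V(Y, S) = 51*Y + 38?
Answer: 5525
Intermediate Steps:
V(Y, S) = -35 - 51*Y (V(Y, S) = 3 - (51*Y + 38) = 3 - (38 + 51*Y) = 3 + (-38 - 51*Y) = -35 - 51*Y)
V(-55, 21) + 2755 = (-35 - 51*(-55)) + 2755 = (-35 + 2805) + 2755 = 2770 + 2755 = 5525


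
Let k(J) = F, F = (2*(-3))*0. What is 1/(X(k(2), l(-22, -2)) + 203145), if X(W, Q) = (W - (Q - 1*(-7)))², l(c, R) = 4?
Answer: 1/203266 ≈ 4.9197e-6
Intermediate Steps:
F = 0 (F = -6*0 = 0)
k(J) = 0
X(W, Q) = (-7 + W - Q)² (X(W, Q) = (W - (Q + 7))² = (W - (7 + Q))² = (W + (-7 - Q))² = (-7 + W - Q)²)
1/(X(k(2), l(-22, -2)) + 203145) = 1/((7 + 4 - 1*0)² + 203145) = 1/((7 + 4 + 0)² + 203145) = 1/(11² + 203145) = 1/(121 + 203145) = 1/203266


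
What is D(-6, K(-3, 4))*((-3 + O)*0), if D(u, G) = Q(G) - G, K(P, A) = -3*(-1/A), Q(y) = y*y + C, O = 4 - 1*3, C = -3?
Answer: 0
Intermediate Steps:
O = 1 (O = 4 - 3 = 1)
Q(y) = -3 + y**2 (Q(y) = y*y - 3 = y**2 - 3 = -3 + y**2)
K(P, A) = 3/A (K(P, A) = -3*(-1/A) = -(-3)/A = 3/A)
D(u, G) = -3 + G**2 - G (D(u, G) = (-3 + G**2) - G = -3 + G**2 - G)
D(-6, K(-3, 4))*((-3 + O)*0) = (-3 + (3/4)**2 - 3/4)*((-3 + 1)*0) = (-3 + (3*(1/4))**2 - 3/4)*(-2*0) = (-3 + (3/4)**2 - 1*3/4)*0 = (-3 + 9/16 - 3/4)*0 = -51/16*0 = 0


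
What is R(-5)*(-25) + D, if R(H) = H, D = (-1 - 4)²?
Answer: 150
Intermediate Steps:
D = 25 (D = (-5)² = 25)
R(-5)*(-25) + D = -5*(-25) + 25 = 125 + 25 = 150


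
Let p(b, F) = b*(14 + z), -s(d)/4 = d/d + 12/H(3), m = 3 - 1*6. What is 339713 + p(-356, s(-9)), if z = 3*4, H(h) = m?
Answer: 330457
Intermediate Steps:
m = -3 (m = 3 - 6 = -3)
H(h) = -3
z = 12
s(d) = 12 (s(d) = -4*(d/d + 12/(-3)) = -4*(1 + 12*(-⅓)) = -4*(1 - 4) = -4*(-3) = 12)
p(b, F) = 26*b (p(b, F) = b*(14 + 12) = b*26 = 26*b)
339713 + p(-356, s(-9)) = 339713 + 26*(-356) = 339713 - 9256 = 330457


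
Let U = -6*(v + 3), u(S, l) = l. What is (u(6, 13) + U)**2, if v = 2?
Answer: 289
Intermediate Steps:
U = -30 (U = -6*(2 + 3) = -6*5 = -30)
(u(6, 13) + U)**2 = (13 - 30)**2 = (-17)**2 = 289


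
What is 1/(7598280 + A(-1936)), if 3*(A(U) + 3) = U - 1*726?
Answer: 3/22792169 ≈ 1.3162e-7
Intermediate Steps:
A(U) = -245 + U/3 (A(U) = -3 + (U - 1*726)/3 = -3 + (U - 726)/3 = -3 + (-726 + U)/3 = -3 + (-242 + U/3) = -245 + U/3)
1/(7598280 + A(-1936)) = 1/(7598280 + (-245 + (⅓)*(-1936))) = 1/(7598280 + (-245 - 1936/3)) = 1/(7598280 - 2671/3) = 1/(22792169/3) = 3/22792169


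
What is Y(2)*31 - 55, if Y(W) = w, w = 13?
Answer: 348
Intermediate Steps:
Y(W) = 13
Y(2)*31 - 55 = 13*31 - 55 = 403 - 55 = 348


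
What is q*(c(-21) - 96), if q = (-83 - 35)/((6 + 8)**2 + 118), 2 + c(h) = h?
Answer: 7021/157 ≈ 44.720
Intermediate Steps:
c(h) = -2 + h
q = -59/157 (q = -118/(14**2 + 118) = -118/(196 + 118) = -118/314 = -118*1/314 = -59/157 ≈ -0.37580)
q*(c(-21) - 96) = -59*((-2 - 21) - 96)/157 = -59*(-23 - 96)/157 = -59/157*(-119) = 7021/157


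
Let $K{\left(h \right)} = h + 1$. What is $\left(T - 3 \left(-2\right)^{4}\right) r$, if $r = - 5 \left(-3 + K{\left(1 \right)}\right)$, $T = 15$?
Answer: $-165$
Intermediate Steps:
$K{\left(h \right)} = 1 + h$
$r = 5$ ($r = - 5 \left(-3 + \left(1 + 1\right)\right) = - 5 \left(-3 + 2\right) = \left(-5\right) \left(-1\right) = 5$)
$\left(T - 3 \left(-2\right)^{4}\right) r = \left(15 - 3 \left(-2\right)^{4}\right) 5 = \left(15 - 48\right) 5 = \left(-33\right) 5 = -165$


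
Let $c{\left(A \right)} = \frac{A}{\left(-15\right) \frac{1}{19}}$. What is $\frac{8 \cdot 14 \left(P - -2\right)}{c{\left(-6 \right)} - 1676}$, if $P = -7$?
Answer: $\frac{1400}{4171} \approx 0.33565$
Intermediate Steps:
$c{\left(A \right)} = - \frac{19 A}{15}$ ($c{\left(A \right)} = \frac{A}{\left(-15\right) \frac{1}{19}} = \frac{A}{- \frac{15}{19}} = A \left(- \frac{19}{15}\right) = - \frac{19 A}{15}$)
$\frac{8 \cdot 14 \left(P - -2\right)}{c{\left(-6 \right)} - 1676} = \frac{8 \cdot 14 \left(-7 - -2\right)}{\left(- \frac{19}{15}\right) \left(-6\right) - 1676} = \frac{112 \left(-7 + 2\right)}{\frac{38}{5} - 1676} = \frac{112 \left(-5\right)}{- \frac{8342}{5}} = \left(-560\right) \left(- \frac{5}{8342}\right) = \frac{1400}{4171}$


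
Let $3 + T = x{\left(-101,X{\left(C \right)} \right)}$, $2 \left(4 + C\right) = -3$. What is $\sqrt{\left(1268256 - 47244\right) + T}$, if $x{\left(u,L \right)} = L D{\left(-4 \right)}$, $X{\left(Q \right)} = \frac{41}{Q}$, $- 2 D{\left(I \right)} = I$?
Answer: $\frac{\sqrt{147740285}}{11} \approx 1105.0$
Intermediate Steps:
$D{\left(I \right)} = - \frac{I}{2}$
$C = - \frac{11}{2}$ ($C = -4 + \frac{1}{2} \left(-3\right) = -4 - \frac{3}{2} = - \frac{11}{2} \approx -5.5$)
$x{\left(u,L \right)} = 2 L$ ($x{\left(u,L \right)} = L \left(\left(- \frac{1}{2}\right) \left(-4\right)\right) = L 2 = 2 L$)
$T = - \frac{197}{11}$ ($T = -3 + 2 \frac{41}{- \frac{11}{2}} = -3 + 2 \cdot 41 \left(- \frac{2}{11}\right) = -3 + 2 \left(- \frac{82}{11}\right) = -3 - \frac{164}{11} = - \frac{197}{11} \approx -17.909$)
$\sqrt{\left(1268256 - 47244\right) + T} = \sqrt{\left(1268256 - 47244\right) - \frac{197}{11}} = \sqrt{1221012 - \frac{197}{11}} = \sqrt{\frac{13430935}{11}} = \frac{\sqrt{147740285}}{11}$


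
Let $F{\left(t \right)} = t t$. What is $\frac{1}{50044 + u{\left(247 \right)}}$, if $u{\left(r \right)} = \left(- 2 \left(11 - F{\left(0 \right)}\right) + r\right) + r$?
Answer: $\frac{1}{50516} \approx 1.9796 \cdot 10^{-5}$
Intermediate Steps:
$F{\left(t \right)} = t^{2}$
$u{\left(r \right)} = -22 + 2 r$ ($u{\left(r \right)} = \left(- 2 \left(11 - 0^{2}\right) + r\right) + r = \left(- 2 \left(11 - 0\right) + r\right) + r = \left(- 2 \left(11 + 0\right) + r\right) + r = \left(\left(-2\right) 11 + r\right) + r = \left(-22 + r\right) + r = -22 + 2 r$)
$\frac{1}{50044 + u{\left(247 \right)}} = \frac{1}{50044 + \left(-22 + 2 \cdot 247\right)} = \frac{1}{50044 + \left(-22 + 494\right)} = \frac{1}{50044 + 472} = \frac{1}{50516}$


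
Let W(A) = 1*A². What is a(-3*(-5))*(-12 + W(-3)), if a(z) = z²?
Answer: -675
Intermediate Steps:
W(A) = A²
a(-3*(-5))*(-12 + W(-3)) = (-3*(-5))²*(-12 + (-3)²) = 15²*(-12 + 9) = 225*(-3) = -675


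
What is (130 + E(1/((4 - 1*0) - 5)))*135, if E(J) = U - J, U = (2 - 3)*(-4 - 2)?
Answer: 18495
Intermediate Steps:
U = 6 (U = -1*(-6) = 6)
E(J) = 6 - J
(130 + E(1/((4 - 1*0) - 5)))*135 = (130 + (6 - 1/((4 - 1*0) - 5)))*135 = (130 + (6 - 1/((4 + 0) - 5)))*135 = (130 + (6 - 1/(4 - 5)))*135 = (130 + (6 - 1/(-1)))*135 = (130 + (6 - 1*(-1)))*135 = (130 + (6 + 1))*135 = (130 + 7)*135 = 137*135 = 18495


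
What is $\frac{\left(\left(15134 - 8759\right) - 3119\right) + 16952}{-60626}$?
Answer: $- \frac{10104}{30313} \approx -0.33332$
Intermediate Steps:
$\frac{\left(\left(15134 - 8759\right) - 3119\right) + 16952}{-60626} = \left(\left(6375 - 3119\right) + 16952\right) \left(- \frac{1}{60626}\right) = \left(3256 + 16952\right) \left(- \frac{1}{60626}\right) = 20208 \left(- \frac{1}{60626}\right) = - \frac{10104}{30313}$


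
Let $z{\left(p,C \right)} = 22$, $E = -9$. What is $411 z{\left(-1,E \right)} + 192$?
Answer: $9234$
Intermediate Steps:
$411 z{\left(-1,E \right)} + 192 = 411 \cdot 22 + 192 = 9042 + 192 = 9234$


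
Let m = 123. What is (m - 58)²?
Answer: 4225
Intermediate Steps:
(m - 58)² = (123 - 58)² = 65² = 4225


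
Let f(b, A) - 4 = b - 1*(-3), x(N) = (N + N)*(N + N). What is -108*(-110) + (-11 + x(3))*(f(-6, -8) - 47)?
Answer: 10730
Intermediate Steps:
x(N) = 4*N² (x(N) = (2*N)*(2*N) = 4*N²)
f(b, A) = 7 + b (f(b, A) = 4 + (b - 1*(-3)) = 4 + (b + 3) = 4 + (3 + b) = 7 + b)
-108*(-110) + (-11 + x(3))*(f(-6, -8) - 47) = -108*(-110) + (-11 + 4*3²)*((7 - 6) - 47) = 11880 + (-11 + 4*9)*(1 - 47) = 11880 + (-11 + 36)*(-46) = 11880 + 25*(-46) = 11880 - 1150 = 10730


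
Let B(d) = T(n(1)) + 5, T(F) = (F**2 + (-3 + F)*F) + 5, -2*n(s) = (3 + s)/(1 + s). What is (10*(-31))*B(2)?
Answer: -4650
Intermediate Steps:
n(s) = -(3 + s)/(2*(1 + s))
T(F) = 5 + F**2 + F*(-3 + F) (T(F) = (F**2 + F*(-3 + F)) + 5 = 5 + F**2 + F*(-3 + F))
B(d) = 15 (B(d) = (5 - 3*(-3 - 1*1)/(2*(1 + 1)) + 2*((-3 - 1*1)/(2*(1 + 1)))**2) + 5 = (5 - 3*(-3 - 1)/(2*2) + 2*((1/2)*(-3 - 1)/2)**2) + 5 = (5 - 3*(-4)/(2*2) + 2*((1/2)*(1/2)*(-4))**2) + 5 = (5 - 3*(-1) + 2*(-1)**2) + 5 = (5 + 3 + 2*1) + 5 = (5 + 3 + 2) + 5 = 10 + 5 = 15)
(10*(-31))*B(2) = (10*(-31))*15 = -310*15 = -4650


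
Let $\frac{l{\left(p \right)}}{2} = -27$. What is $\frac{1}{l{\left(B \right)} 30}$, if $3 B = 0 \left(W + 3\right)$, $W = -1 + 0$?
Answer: $- \frac{1}{1620} \approx -0.00061728$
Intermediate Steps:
$W = -1$
$B = 0$ ($B = \frac{0 \left(-1 + 3\right)}{3} = \frac{0 \cdot 2}{3} = \frac{1}{3} \cdot 0 = 0$)
$l{\left(p \right)} = -54$ ($l{\left(p \right)} = 2 \left(-27\right) = -54$)
$\frac{1}{l{\left(B \right)} 30} = \frac{1}{\left(-54\right) 30} = \frac{1}{-1620} = - \frac{1}{1620}$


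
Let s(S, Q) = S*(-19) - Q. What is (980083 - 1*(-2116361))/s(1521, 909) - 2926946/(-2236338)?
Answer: -1376298103/13418028 ≈ -102.57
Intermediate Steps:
s(S, Q) = -Q - 19*S (s(S, Q) = -19*S - Q = -Q - 19*S)
(980083 - 1*(-2116361))/s(1521, 909) - 2926946/(-2236338) = (980083 - 1*(-2116361))/(-1*909 - 19*1521) - 2926946/(-2236338) = (980083 + 2116361)/(-909 - 28899) - 2926946*(-1/2236338) = 3096444/(-29808) + 1463473/1118169 = 3096444*(-1/29808) + 1463473/1118169 = -11219/108 + 1463473/1118169 = -1376298103/13418028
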